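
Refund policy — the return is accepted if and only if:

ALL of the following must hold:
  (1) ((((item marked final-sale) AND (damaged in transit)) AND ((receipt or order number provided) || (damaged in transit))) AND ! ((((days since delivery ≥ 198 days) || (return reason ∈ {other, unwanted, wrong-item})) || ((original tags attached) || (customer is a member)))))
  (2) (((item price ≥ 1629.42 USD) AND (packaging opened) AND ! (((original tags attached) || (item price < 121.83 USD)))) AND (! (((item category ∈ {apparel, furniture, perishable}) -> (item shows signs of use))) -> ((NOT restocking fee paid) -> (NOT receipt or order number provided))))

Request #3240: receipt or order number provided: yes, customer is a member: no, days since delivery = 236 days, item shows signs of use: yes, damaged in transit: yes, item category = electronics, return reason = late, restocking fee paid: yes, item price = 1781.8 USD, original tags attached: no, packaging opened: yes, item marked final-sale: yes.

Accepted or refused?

Refused

Atomic conditions:
  item marked final-sale: yes → true
  damaged in transit: yes → true
  receipt or order number provided: yes → true
  days since delivery ≥ 198 days: 236 ≥ 198 is true
  return reason ∈ {other, unwanted, wrong-item}: late is not in the set → false
  original tags attached: no → false
  customer is a member: no → false
  item price ≥ 1629.42 USD: 1781.8 ≥ 1629.42 is true
  packaging opened: yes → true
  item price < 121.83 USD: 1781.8 < 121.83 is false
  item category ∈ {apparel, furniture, perishable}: electronics is not in the set → false
  item shows signs of use: yes → true
  NOT restocking fee paid: yes → false
  NOT receipt or order number provided: yes → false
Combine:
[1.1.1] true AND true = true
[1.1.2] true OR true = true
[1.1] true AND true = true
[1.2.1.1] true OR false = true
[1.2.1.2] false OR false = false
[1.2.1] true OR false = true
[1.2] NOT true = false
[1] true AND false = false
[2.1.3.1] false OR false = false
[2.1.3] NOT false = true
[2.1] true AND true AND true = true
[2.2.1.1] false → true (antecedent false ⇒ implication holds) = true
[2.2.1] NOT true = false
[2.2.2] false → false (antecedent false ⇒ implication holds) = true
[2.2] false → true (antecedent false ⇒ implication holds) = true
[2] true AND true = true
[root] false AND true = false
Overall: false → refused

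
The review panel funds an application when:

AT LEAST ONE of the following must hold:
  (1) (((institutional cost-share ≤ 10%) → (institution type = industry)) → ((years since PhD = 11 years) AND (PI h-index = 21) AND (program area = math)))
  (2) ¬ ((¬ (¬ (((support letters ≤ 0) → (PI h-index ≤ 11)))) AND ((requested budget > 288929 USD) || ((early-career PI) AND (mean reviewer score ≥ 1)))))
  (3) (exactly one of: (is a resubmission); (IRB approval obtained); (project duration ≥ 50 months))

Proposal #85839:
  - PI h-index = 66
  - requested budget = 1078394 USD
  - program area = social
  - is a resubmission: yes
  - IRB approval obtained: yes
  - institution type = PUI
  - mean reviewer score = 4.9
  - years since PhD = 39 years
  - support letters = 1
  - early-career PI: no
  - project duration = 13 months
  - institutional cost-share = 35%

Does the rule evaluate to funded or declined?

Atomic conditions:
  institutional cost-share ≤ 10%: 35 ≤ 10 is false
  institution type = industry: PUI == industry is false
  years since PhD = 11 years: 39 == 11 is false
  PI h-index = 21: 66 == 21 is false
  program area = math: social == math is false
  support letters ≤ 0: 1 ≤ 0 is false
  PI h-index ≤ 11: 66 ≤ 11 is false
  requested budget > 288929 USD: 1078394 > 288929 is true
  early-career PI: no → false
  mean reviewer score ≥ 1: 4.9 ≥ 1 is true
  is a resubmission: yes → true
  IRB approval obtained: yes → true
  project duration ≥ 50 months: 13 ≥ 50 is false
Combine:
[1.1] false → false (antecedent false ⇒ implication holds) = true
[1.2] false AND false AND false = false
[1] true → false = false
[2.1.1.1.1] false → false (antecedent false ⇒ implication holds) = true
[2.1.1.1] NOT true = false
[2.1.1] NOT false = true
[2.1.2.2] false AND true = false
[2.1.2] true OR false = true
[2.1] true AND true = true
[2] NOT true = false
[3] exactly-one(true, true, false) = false
[root] false OR false OR false = false
Overall: false → declined

Declined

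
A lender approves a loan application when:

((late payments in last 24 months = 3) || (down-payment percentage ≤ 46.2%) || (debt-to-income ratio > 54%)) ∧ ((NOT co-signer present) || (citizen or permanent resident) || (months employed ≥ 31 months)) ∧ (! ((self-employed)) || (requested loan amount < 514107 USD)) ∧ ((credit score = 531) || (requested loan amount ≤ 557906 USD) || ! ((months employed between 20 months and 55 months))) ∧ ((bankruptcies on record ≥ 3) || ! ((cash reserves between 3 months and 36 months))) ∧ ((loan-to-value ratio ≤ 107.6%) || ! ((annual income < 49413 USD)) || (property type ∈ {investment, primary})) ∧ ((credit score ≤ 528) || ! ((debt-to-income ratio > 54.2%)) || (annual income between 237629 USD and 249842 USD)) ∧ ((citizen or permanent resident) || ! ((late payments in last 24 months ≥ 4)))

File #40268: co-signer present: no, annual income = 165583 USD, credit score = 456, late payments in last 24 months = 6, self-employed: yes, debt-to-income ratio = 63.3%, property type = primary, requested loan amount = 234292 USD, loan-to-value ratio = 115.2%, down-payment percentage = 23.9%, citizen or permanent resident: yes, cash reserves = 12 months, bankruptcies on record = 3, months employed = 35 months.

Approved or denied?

Atomic conditions:
  late payments in last 24 months = 3: 6 == 3 is false
  down-payment percentage ≤ 46.2%: 23.9 ≤ 46.2 is true
  debt-to-income ratio > 54%: 63.3 > 54 is true
  NOT co-signer present: no → true
  citizen or permanent resident: yes → true
  months employed ≥ 31 months: 35 ≥ 31 is true
  self-employed: yes → true
  requested loan amount < 514107 USD: 234292 < 514107 is true
  credit score = 531: 456 == 531 is false
  requested loan amount ≤ 557906 USD: 234292 ≤ 557906 is true
  months employed between 20 months and 55 months: 35 in [20, 55] is true
  bankruptcies on record ≥ 3: 3 ≥ 3 is true
  cash reserves between 3 months and 36 months: 12 in [3, 36] is true
  loan-to-value ratio ≤ 107.6%: 115.2 ≤ 107.6 is false
  annual income < 49413 USD: 165583 < 49413 is false
  property type ∈ {investment, primary}: primary is in the set → true
  credit score ≤ 528: 456 ≤ 528 is true
  debt-to-income ratio > 54.2%: 63.3 > 54.2 is true
  annual income between 237629 USD and 249842 USD: 165583 in [237629, 249842] is false
  late payments in last 24 months ≥ 4: 6 ≥ 4 is true
Combine:
[1] false OR true OR true = true
[2] true OR true OR true = true
[3.1] NOT true = false
[3] false OR true = true
[4.3] NOT true = false
[4] false OR true OR false = true
[5.2] NOT true = false
[5] true OR false = true
[6.2] NOT false = true
[6] false OR true OR true = true
[7.2] NOT true = false
[7] true OR false OR false = true
[8.2] NOT true = false
[8] true OR false = true
[root] true AND true AND true AND true AND true AND true AND true AND true = true
Overall: true → approved

Approved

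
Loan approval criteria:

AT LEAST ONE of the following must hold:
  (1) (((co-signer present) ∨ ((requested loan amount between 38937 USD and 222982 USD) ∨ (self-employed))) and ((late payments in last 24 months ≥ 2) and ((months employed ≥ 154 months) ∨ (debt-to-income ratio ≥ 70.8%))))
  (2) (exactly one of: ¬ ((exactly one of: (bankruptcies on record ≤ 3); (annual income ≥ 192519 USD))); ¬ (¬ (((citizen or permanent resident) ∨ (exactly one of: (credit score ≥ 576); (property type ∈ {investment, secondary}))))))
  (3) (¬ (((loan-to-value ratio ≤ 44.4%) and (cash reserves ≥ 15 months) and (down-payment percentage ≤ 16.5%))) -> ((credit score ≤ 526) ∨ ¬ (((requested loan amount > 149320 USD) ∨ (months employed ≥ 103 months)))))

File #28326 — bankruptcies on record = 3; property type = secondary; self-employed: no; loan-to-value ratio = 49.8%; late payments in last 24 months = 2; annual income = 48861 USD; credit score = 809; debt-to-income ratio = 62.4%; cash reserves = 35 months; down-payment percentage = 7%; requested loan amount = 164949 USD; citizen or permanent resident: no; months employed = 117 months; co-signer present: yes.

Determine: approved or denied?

Denied

Atomic conditions:
  co-signer present: yes → true
  requested loan amount between 38937 USD and 222982 USD: 164949 in [38937, 222982] is true
  self-employed: no → false
  late payments in last 24 months ≥ 2: 2 ≥ 2 is true
  months employed ≥ 154 months: 117 ≥ 154 is false
  debt-to-income ratio ≥ 70.8%: 62.4 ≥ 70.8 is false
  bankruptcies on record ≤ 3: 3 ≤ 3 is true
  annual income ≥ 192519 USD: 48861 ≥ 192519 is false
  citizen or permanent resident: no → false
  credit score ≥ 576: 809 ≥ 576 is true
  property type ∈ {investment, secondary}: secondary is in the set → true
  loan-to-value ratio ≤ 44.4%: 49.8 ≤ 44.4 is false
  cash reserves ≥ 15 months: 35 ≥ 15 is true
  down-payment percentage ≤ 16.5%: 7 ≤ 16.5 is true
  credit score ≤ 526: 809 ≤ 526 is false
  requested loan amount > 149320 USD: 164949 > 149320 is true
  months employed ≥ 103 months: 117 ≥ 103 is true
Combine:
[1.1.2] true OR false = true
[1.1] true OR true = true
[1.2.2] false OR false = false
[1.2] true AND false = false
[1] true AND false = false
[2.1.1] exactly-one(true, false) = true
[2.1] NOT true = false
[2.2.1.1.2] exactly-one(true, true) = false
[2.2.1.1] false OR false = false
[2.2.1] NOT false = true
[2.2] NOT true = false
[2] exactly-one(false, false) = false
[3.1.1] false AND true AND true = false
[3.1] NOT false = true
[3.2.2.1] true OR true = true
[3.2.2] NOT true = false
[3.2] false OR false = false
[3] true → false = false
[root] false OR false OR false = false
Overall: false → denied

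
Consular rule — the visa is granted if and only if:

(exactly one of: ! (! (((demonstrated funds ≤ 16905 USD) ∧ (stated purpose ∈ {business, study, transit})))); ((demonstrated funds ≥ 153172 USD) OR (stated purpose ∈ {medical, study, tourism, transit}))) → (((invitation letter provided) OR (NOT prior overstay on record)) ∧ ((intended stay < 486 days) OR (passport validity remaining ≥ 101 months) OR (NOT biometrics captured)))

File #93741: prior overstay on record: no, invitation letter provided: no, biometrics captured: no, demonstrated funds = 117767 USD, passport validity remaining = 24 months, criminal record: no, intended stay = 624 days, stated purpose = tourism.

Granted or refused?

Atomic conditions:
  demonstrated funds ≤ 16905 USD: 117767 ≤ 16905 is false
  stated purpose ∈ {business, study, transit}: tourism is not in the set → false
  demonstrated funds ≥ 153172 USD: 117767 ≥ 153172 is false
  stated purpose ∈ {medical, study, tourism, transit}: tourism is in the set → true
  invitation letter provided: no → false
  NOT prior overstay on record: no → true
  intended stay < 486 days: 624 < 486 is false
  passport validity remaining ≥ 101 months: 24 ≥ 101 is false
  NOT biometrics captured: no → true
Combine:
[1.1.1.1] false AND false = false
[1.1.1] NOT false = true
[1.1] NOT true = false
[1.2] false OR true = true
[1] exactly-one(false, true) = true
[2.1] false OR true = true
[2.2] false OR false OR true = true
[2] true AND true = true
[root] true → true = true
Overall: true → granted

Granted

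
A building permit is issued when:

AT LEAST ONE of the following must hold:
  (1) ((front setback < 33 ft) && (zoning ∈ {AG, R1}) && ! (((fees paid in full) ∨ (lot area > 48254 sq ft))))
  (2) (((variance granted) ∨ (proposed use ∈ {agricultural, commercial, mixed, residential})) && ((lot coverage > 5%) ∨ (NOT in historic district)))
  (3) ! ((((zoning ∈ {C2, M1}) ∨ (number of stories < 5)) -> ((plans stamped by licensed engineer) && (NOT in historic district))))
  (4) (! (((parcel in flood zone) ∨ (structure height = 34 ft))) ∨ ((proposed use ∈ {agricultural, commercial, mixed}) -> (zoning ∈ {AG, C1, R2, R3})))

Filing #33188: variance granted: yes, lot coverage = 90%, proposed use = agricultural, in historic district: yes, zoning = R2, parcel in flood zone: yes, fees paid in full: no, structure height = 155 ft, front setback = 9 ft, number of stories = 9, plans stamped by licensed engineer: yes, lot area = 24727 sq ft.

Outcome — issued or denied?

Atomic conditions:
  front setback < 33 ft: 9 < 33 is true
  zoning ∈ {AG, R1}: R2 is not in the set → false
  fees paid in full: no → false
  lot area > 48254 sq ft: 24727 > 48254 is false
  variance granted: yes → true
  proposed use ∈ {agricultural, commercial, mixed, residential}: agricultural is in the set → true
  lot coverage > 5%: 90 > 5 is true
  NOT in historic district: yes → false
  zoning ∈ {C2, M1}: R2 is not in the set → false
  number of stories < 5: 9 < 5 is false
  plans stamped by licensed engineer: yes → true
  parcel in flood zone: yes → true
  structure height = 34 ft: 155 == 34 is false
  proposed use ∈ {agricultural, commercial, mixed}: agricultural is in the set → true
  zoning ∈ {AG, C1, R2, R3}: R2 is in the set → true
Combine:
[1.3.1] false OR false = false
[1.3] NOT false = true
[1] true AND false AND true = false
[2.1] true OR true = true
[2.2] true OR false = true
[2] true AND true = true
[3.1.1] false OR false = false
[3.1.2] true AND false = false
[3.1] false → false (antecedent false ⇒ implication holds) = true
[3] NOT true = false
[4.1.1] true OR false = true
[4.1] NOT true = false
[4.2] true → true = true
[4] false OR true = true
[root] false OR true OR false OR true = true
Overall: true → issued

Issued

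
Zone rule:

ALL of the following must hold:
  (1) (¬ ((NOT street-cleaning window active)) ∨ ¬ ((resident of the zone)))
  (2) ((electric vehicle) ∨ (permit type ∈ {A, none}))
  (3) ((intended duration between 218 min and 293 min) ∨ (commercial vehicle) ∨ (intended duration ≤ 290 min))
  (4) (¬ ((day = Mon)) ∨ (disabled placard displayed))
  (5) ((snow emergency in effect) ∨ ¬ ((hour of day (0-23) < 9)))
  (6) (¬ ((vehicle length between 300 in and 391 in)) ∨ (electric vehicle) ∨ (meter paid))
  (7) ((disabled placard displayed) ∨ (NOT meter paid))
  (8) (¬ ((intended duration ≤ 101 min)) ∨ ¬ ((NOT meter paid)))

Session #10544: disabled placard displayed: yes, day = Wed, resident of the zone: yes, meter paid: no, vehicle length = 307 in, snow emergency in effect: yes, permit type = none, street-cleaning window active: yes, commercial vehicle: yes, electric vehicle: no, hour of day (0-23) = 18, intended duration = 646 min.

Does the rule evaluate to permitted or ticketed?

Ticketed

Atomic conditions:
  NOT street-cleaning window active: yes → false
  resident of the zone: yes → true
  electric vehicle: no → false
  permit type ∈ {A, none}: none is in the set → true
  intended duration between 218 min and 293 min: 646 in [218, 293] is false
  commercial vehicle: yes → true
  intended duration ≤ 290 min: 646 ≤ 290 is false
  day = Mon: Wed == Mon is false
  disabled placard displayed: yes → true
  snow emergency in effect: yes → true
  hour of day (0-23) < 9: 18 < 9 is false
  vehicle length between 300 in and 391 in: 307 in [300, 391] is true
  meter paid: no → false
  NOT meter paid: no → true
  intended duration ≤ 101 min: 646 ≤ 101 is false
Combine:
[1.1] NOT false = true
[1.2] NOT true = false
[1] true OR false = true
[2] false OR true = true
[3] false OR true OR false = true
[4.1] NOT false = true
[4] true OR true = true
[5.2] NOT false = true
[5] true OR true = true
[6.1] NOT true = false
[6] false OR false OR false = false
[7] true OR true = true
[8.1] NOT false = true
[8.2] NOT true = false
[8] true OR false = true
[root] true AND true AND true AND true AND true AND false AND true AND true = false
Overall: false → ticketed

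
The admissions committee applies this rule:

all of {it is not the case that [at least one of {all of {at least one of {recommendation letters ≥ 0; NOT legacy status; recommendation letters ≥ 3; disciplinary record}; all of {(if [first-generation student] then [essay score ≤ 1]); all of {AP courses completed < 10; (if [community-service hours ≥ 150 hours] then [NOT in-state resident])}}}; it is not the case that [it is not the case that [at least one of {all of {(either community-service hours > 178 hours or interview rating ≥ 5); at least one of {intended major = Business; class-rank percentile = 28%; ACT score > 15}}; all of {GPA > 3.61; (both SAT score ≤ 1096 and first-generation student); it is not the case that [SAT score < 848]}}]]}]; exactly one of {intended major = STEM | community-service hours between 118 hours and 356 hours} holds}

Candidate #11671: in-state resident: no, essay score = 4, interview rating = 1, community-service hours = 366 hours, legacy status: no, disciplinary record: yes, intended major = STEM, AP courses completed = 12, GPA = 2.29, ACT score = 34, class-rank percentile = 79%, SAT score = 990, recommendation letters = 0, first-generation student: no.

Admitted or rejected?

Atomic conditions:
  recommendation letters ≥ 0: 0 ≥ 0 is true
  NOT legacy status: no → true
  recommendation letters ≥ 3: 0 ≥ 3 is false
  disciplinary record: yes → true
  first-generation student: no → false
  essay score ≤ 1: 4 ≤ 1 is false
  AP courses completed < 10: 12 < 10 is false
  community-service hours ≥ 150 hours: 366 ≥ 150 is true
  NOT in-state resident: no → true
  community-service hours > 178 hours: 366 > 178 is true
  interview rating ≥ 5: 1 ≥ 5 is false
  intended major = Business: STEM == Business is false
  class-rank percentile = 28%: 79 == 28 is false
  ACT score > 15: 34 > 15 is true
  GPA > 3.61: 2.29 > 3.61 is false
  SAT score ≤ 1096: 990 ≤ 1096 is true
  SAT score < 848: 990 < 848 is false
  intended major = STEM: STEM == STEM is true
  community-service hours between 118 hours and 356 hours: 366 in [118, 356] is false
Combine:
[1.1.1.1] true OR true OR false OR true = true
[1.1.1.2.1] false → false (antecedent false ⇒ implication holds) = true
[1.1.1.2.2.2] true → true = true
[1.1.1.2.2] false AND true = false
[1.1.1.2] true AND false = false
[1.1.1] true AND false = false
[1.1.2.1.1.1.1] true OR false = true
[1.1.2.1.1.1.2] false OR false OR true = true
[1.1.2.1.1.1] true AND true = true
[1.1.2.1.1.2.2] true AND false = false
[1.1.2.1.1.2.3] NOT false = true
[1.1.2.1.1.2] false AND false AND true = false
[1.1.2.1.1] true OR false = true
[1.1.2.1] NOT true = false
[1.1.2] NOT false = true
[1.1] false OR true = true
[1] NOT true = false
[2] exactly-one(true, false) = true
[root] false AND true = false
Overall: false → rejected

Rejected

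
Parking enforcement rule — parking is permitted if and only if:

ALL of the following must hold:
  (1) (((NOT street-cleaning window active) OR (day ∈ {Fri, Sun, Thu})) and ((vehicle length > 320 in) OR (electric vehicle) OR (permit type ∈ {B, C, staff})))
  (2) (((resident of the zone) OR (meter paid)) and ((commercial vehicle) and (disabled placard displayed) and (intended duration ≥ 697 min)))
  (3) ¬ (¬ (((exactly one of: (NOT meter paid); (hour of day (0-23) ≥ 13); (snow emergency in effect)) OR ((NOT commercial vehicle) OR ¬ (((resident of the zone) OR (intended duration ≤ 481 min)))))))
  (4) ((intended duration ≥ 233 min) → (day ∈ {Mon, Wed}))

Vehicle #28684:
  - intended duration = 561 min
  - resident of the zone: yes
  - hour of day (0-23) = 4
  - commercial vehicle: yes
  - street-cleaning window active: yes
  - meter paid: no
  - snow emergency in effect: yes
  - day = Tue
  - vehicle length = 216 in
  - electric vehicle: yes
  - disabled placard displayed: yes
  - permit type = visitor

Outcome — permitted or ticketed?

Atomic conditions:
  NOT street-cleaning window active: yes → false
  day ∈ {Fri, Sun, Thu}: Tue is not in the set → false
  vehicle length > 320 in: 216 > 320 is false
  electric vehicle: yes → true
  permit type ∈ {B, C, staff}: visitor is not in the set → false
  resident of the zone: yes → true
  meter paid: no → false
  commercial vehicle: yes → true
  disabled placard displayed: yes → true
  intended duration ≥ 697 min: 561 ≥ 697 is false
  NOT meter paid: no → true
  hour of day (0-23) ≥ 13: 4 ≥ 13 is false
  snow emergency in effect: yes → true
  NOT commercial vehicle: yes → false
  intended duration ≤ 481 min: 561 ≤ 481 is false
  intended duration ≥ 233 min: 561 ≥ 233 is true
  day ∈ {Mon, Wed}: Tue is not in the set → false
Combine:
[1.1] false OR false = false
[1.2] false OR true OR false = true
[1] false AND true = false
[2.1] true OR false = true
[2.2] true AND true AND false = false
[2] true AND false = false
[3.1.1.1] exactly-one(true, false, true) = false
[3.1.1.2.2.1] true OR false = true
[3.1.1.2.2] NOT true = false
[3.1.1.2] false OR false = false
[3.1.1] false OR false = false
[3.1] NOT false = true
[3] NOT true = false
[4] true → false = false
[root] false AND false AND false AND false = false
Overall: false → ticketed

Ticketed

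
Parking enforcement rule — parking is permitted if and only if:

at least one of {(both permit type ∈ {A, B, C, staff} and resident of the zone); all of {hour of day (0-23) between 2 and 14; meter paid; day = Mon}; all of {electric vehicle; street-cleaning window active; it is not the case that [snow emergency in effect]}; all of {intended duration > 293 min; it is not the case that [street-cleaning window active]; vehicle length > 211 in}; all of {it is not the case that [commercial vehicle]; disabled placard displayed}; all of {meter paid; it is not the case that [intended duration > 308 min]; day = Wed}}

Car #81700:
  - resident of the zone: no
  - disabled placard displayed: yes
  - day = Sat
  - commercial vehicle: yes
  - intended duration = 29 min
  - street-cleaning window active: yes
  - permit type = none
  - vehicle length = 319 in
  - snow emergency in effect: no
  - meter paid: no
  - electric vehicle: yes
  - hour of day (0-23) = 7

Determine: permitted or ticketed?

Permitted

Atomic conditions:
  permit type ∈ {A, B, C, staff}: none is not in the set → false
  resident of the zone: no → false
  hour of day (0-23) between 2 and 14: 7 in [2, 14] is true
  meter paid: no → false
  day = Mon: Sat == Mon is false
  electric vehicle: yes → true
  street-cleaning window active: yes → true
  snow emergency in effect: no → false
  intended duration > 293 min: 29 > 293 is false
  vehicle length > 211 in: 319 > 211 is true
  commercial vehicle: yes → true
  disabled placard displayed: yes → true
  intended duration > 308 min: 29 > 308 is false
  day = Wed: Sat == Wed is false
Combine:
[1] false AND false = false
[2] true AND false AND false = false
[3.3] NOT false = true
[3] true AND true AND true = true
[4.2] NOT true = false
[4] false AND false AND true = false
[5.1] NOT true = false
[5] false AND true = false
[6.2] NOT false = true
[6] false AND true AND false = false
[root] false OR false OR true OR false OR false OR false = true
Overall: true → permitted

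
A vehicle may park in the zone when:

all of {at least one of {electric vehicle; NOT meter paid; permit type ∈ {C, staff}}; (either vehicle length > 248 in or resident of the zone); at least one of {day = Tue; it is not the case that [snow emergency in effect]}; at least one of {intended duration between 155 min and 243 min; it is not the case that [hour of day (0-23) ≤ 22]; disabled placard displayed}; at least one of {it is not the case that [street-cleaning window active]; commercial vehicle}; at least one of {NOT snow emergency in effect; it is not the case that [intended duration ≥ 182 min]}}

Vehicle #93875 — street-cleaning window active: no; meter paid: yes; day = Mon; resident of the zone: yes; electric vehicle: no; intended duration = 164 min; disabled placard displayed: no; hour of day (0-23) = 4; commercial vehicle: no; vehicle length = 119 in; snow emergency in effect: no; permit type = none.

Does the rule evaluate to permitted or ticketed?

Ticketed

Atomic conditions:
  electric vehicle: no → false
  NOT meter paid: yes → false
  permit type ∈ {C, staff}: none is not in the set → false
  vehicle length > 248 in: 119 > 248 is false
  resident of the zone: yes → true
  day = Tue: Mon == Tue is false
  snow emergency in effect: no → false
  intended duration between 155 min and 243 min: 164 in [155, 243] is true
  hour of day (0-23) ≤ 22: 4 ≤ 22 is true
  disabled placard displayed: no → false
  street-cleaning window active: no → false
  commercial vehicle: no → false
  NOT snow emergency in effect: no → true
  intended duration ≥ 182 min: 164 ≥ 182 is false
Combine:
[1] false OR false OR false = false
[2] false OR true = true
[3.2] NOT false = true
[3] false OR true = true
[4.2] NOT true = false
[4] true OR false OR false = true
[5.1] NOT false = true
[5] true OR false = true
[6.2] NOT false = true
[6] true OR true = true
[root] false AND true AND true AND true AND true AND true = false
Overall: false → ticketed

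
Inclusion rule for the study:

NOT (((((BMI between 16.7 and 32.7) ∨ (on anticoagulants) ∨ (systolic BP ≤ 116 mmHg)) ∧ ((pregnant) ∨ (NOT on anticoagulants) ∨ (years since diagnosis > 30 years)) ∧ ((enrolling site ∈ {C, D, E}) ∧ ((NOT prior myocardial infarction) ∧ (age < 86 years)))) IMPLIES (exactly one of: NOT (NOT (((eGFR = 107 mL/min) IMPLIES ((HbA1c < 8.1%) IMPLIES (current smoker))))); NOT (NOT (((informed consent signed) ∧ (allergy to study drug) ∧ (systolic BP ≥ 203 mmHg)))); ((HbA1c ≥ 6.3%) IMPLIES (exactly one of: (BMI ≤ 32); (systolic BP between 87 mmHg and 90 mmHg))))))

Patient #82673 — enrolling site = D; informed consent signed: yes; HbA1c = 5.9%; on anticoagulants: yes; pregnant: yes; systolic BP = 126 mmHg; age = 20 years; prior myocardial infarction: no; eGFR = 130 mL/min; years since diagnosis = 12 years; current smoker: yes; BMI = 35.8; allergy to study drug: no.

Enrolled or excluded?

Atomic conditions:
  BMI between 16.7 and 32.7: 35.8 in [16.7, 32.7] is false
  on anticoagulants: yes → true
  systolic BP ≤ 116 mmHg: 126 ≤ 116 is false
  pregnant: yes → true
  NOT on anticoagulants: yes → false
  years since diagnosis > 30 years: 12 > 30 is false
  enrolling site ∈ {C, D, E}: D is in the set → true
  NOT prior myocardial infarction: no → true
  age < 86 years: 20 < 86 is true
  eGFR = 107 mL/min: 130 == 107 is false
  HbA1c < 8.1%: 5.9 < 8.1 is true
  current smoker: yes → true
  informed consent signed: yes → true
  allergy to study drug: no → false
  systolic BP ≥ 203 mmHg: 126 ≥ 203 is false
  HbA1c ≥ 6.3%: 5.9 ≥ 6.3 is false
  BMI ≤ 32: 35.8 ≤ 32 is false
  systolic BP between 87 mmHg and 90 mmHg: 126 in [87, 90] is false
Combine:
[1.1.1] false OR true OR false = true
[1.1.2] true OR false OR false = true
[1.1.3.2] true AND true = true
[1.1.3] true AND true = true
[1.1] true AND true AND true = true
[1.2.1.1.1.2] true → true = true
[1.2.1.1.1] false → true (antecedent false ⇒ implication holds) = true
[1.2.1.1] NOT true = false
[1.2.1] NOT false = true
[1.2.2.1.1] true AND false AND false = false
[1.2.2.1] NOT false = true
[1.2.2] NOT true = false
[1.2.3.2] exactly-one(false, false) = false
[1.2.3] false → false (antecedent false ⇒ implication holds) = true
[1.2] exactly-one(true, false, true) = false
[1] true → false = false
[root] NOT false = true
Overall: true → enrolled

Enrolled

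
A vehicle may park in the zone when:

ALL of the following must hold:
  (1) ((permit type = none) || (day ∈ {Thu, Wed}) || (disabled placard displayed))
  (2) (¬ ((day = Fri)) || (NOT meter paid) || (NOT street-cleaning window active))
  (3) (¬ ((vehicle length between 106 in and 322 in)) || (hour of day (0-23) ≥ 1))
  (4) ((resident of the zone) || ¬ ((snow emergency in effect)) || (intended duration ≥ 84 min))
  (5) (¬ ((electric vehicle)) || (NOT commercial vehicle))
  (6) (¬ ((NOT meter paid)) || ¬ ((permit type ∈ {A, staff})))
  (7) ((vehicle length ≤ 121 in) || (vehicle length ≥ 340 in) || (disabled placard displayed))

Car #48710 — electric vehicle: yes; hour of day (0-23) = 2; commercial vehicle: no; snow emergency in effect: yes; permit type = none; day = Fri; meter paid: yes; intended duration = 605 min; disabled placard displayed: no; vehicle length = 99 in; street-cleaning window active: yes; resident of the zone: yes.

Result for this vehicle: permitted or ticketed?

Ticketed

Atomic conditions:
  permit type = none: none == none is true
  day ∈ {Thu, Wed}: Fri is not in the set → false
  disabled placard displayed: no → false
  day = Fri: Fri == Fri is true
  NOT meter paid: yes → false
  NOT street-cleaning window active: yes → false
  vehicle length between 106 in and 322 in: 99 in [106, 322] is false
  hour of day (0-23) ≥ 1: 2 ≥ 1 is true
  resident of the zone: yes → true
  snow emergency in effect: yes → true
  intended duration ≥ 84 min: 605 ≥ 84 is true
  electric vehicle: yes → true
  NOT commercial vehicle: no → true
  permit type ∈ {A, staff}: none is not in the set → false
  vehicle length ≤ 121 in: 99 ≤ 121 is true
  vehicle length ≥ 340 in: 99 ≥ 340 is false
Combine:
[1] true OR false OR false = true
[2.1] NOT true = false
[2] false OR false OR false = false
[3.1] NOT false = true
[3] true OR true = true
[4.2] NOT true = false
[4] true OR false OR true = true
[5.1] NOT true = false
[5] false OR true = true
[6.1] NOT false = true
[6.2] NOT false = true
[6] true OR true = true
[7] true OR false OR false = true
[root] true AND false AND true AND true AND true AND true AND true = false
Overall: false → ticketed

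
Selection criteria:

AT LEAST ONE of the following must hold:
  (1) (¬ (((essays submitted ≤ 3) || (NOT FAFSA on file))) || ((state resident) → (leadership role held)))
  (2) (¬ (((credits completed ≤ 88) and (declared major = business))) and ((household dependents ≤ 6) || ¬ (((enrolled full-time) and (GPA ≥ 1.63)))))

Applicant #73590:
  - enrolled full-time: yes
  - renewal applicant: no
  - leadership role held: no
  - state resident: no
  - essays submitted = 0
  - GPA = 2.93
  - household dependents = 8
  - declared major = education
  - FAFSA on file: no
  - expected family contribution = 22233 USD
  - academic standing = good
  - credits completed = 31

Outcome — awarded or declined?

Awarded

Atomic conditions:
  essays submitted ≤ 3: 0 ≤ 3 is true
  NOT FAFSA on file: no → true
  state resident: no → false
  leadership role held: no → false
  credits completed ≤ 88: 31 ≤ 88 is true
  declared major = business: education == business is false
  household dependents ≤ 6: 8 ≤ 6 is false
  enrolled full-time: yes → true
  GPA ≥ 1.63: 2.93 ≥ 1.63 is true
Combine:
[1.1.1] true OR true = true
[1.1] NOT true = false
[1.2] false → false (antecedent false ⇒ implication holds) = true
[1] false OR true = true
[2.1.1] true AND false = false
[2.1] NOT false = true
[2.2.2.1] true AND true = true
[2.2.2] NOT true = false
[2.2] false OR false = false
[2] true AND false = false
[root] true OR false = true
Overall: true → awarded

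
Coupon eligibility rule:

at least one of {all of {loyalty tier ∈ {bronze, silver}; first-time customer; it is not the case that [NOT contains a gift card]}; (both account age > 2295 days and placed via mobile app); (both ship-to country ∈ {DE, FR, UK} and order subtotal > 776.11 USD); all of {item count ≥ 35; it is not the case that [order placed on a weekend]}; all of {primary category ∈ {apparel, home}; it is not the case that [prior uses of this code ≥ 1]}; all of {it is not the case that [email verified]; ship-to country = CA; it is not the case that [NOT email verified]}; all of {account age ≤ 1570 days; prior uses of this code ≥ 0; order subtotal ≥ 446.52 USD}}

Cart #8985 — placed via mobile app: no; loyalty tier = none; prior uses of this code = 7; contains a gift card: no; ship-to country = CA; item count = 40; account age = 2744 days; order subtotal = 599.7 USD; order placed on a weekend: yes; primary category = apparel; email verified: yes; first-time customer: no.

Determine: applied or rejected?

Rejected

Atomic conditions:
  loyalty tier ∈ {bronze, silver}: none is not in the set → false
  first-time customer: no → false
  NOT contains a gift card: no → true
  account age > 2295 days: 2744 > 2295 is true
  placed via mobile app: no → false
  ship-to country ∈ {DE, FR, UK}: CA is not in the set → false
  order subtotal > 776.11 USD: 599.7 > 776.11 is false
  item count ≥ 35: 40 ≥ 35 is true
  order placed on a weekend: yes → true
  primary category ∈ {apparel, home}: apparel is in the set → true
  prior uses of this code ≥ 1: 7 ≥ 1 is true
  email verified: yes → true
  ship-to country = CA: CA == CA is true
  NOT email verified: yes → false
  account age ≤ 1570 days: 2744 ≤ 1570 is false
  prior uses of this code ≥ 0: 7 ≥ 0 is true
  order subtotal ≥ 446.52 USD: 599.7 ≥ 446.52 is true
Combine:
[1.3] NOT true = false
[1] false AND false AND false = false
[2] true AND false = false
[3] false AND false = false
[4.2] NOT true = false
[4] true AND false = false
[5.2] NOT true = false
[5] true AND false = false
[6.1] NOT true = false
[6.3] NOT false = true
[6] false AND true AND true = false
[7] false AND true AND true = false
[root] false OR false OR false OR false OR false OR false OR false = false
Overall: false → rejected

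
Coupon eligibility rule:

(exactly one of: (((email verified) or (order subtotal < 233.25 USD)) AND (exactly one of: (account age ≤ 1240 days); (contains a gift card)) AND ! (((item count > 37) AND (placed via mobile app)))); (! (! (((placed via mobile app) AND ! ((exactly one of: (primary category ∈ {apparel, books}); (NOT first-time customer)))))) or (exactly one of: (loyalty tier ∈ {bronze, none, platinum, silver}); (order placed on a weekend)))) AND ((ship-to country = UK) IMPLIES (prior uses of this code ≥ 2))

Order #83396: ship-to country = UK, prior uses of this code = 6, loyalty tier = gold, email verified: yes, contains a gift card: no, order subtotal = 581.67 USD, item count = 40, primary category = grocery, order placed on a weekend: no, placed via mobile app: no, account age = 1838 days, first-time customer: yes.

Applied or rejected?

Rejected

Atomic conditions:
  email verified: yes → true
  order subtotal < 233.25 USD: 581.67 < 233.25 is false
  account age ≤ 1240 days: 1838 ≤ 1240 is false
  contains a gift card: no → false
  item count > 37: 40 > 37 is true
  placed via mobile app: no → false
  primary category ∈ {apparel, books}: grocery is not in the set → false
  NOT first-time customer: yes → false
  loyalty tier ∈ {bronze, none, platinum, silver}: gold is not in the set → false
  order placed on a weekend: no → false
  ship-to country = UK: UK == UK is true
  prior uses of this code ≥ 2: 6 ≥ 2 is true
Combine:
[1.1.1] true OR false = true
[1.1.2] exactly-one(false, false) = false
[1.1.3.1] true AND false = false
[1.1.3] NOT false = true
[1.1] true AND false AND true = false
[1.2.1.1.1.2.1] exactly-one(false, false) = false
[1.2.1.1.1.2] NOT false = true
[1.2.1.1.1] false AND true = false
[1.2.1.1] NOT false = true
[1.2.1] NOT true = false
[1.2.2] exactly-one(false, false) = false
[1.2] false OR false = false
[1] exactly-one(false, false) = false
[2] true → true = true
[root] false AND true = false
Overall: false → rejected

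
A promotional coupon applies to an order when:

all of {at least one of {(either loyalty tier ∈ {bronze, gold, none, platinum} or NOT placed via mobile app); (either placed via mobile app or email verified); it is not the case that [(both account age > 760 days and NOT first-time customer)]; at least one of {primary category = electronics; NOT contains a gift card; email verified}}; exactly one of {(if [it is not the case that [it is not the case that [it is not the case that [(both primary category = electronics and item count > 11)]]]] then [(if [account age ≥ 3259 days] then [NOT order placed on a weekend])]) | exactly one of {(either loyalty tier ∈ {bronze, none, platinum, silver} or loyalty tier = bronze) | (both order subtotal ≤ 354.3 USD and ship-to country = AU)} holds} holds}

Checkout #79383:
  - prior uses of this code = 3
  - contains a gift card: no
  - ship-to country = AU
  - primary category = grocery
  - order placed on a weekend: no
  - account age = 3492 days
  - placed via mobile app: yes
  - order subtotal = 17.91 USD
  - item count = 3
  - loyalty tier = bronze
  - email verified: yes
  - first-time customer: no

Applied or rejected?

Atomic conditions:
  loyalty tier ∈ {bronze, gold, none, platinum}: bronze is in the set → true
  NOT placed via mobile app: yes → false
  placed via mobile app: yes → true
  email verified: yes → true
  account age > 760 days: 3492 > 760 is true
  NOT first-time customer: no → true
  primary category = electronics: grocery == electronics is false
  NOT contains a gift card: no → true
  item count > 11: 3 > 11 is false
  account age ≥ 3259 days: 3492 ≥ 3259 is true
  NOT order placed on a weekend: no → true
  loyalty tier ∈ {bronze, none, platinum, silver}: bronze is in the set → true
  loyalty tier = bronze: bronze == bronze is true
  order subtotal ≤ 354.3 USD: 17.91 ≤ 354.3 is true
  ship-to country = AU: AU == AU is true
Combine:
[1.1] true OR false = true
[1.2] true OR true = true
[1.3.1] true AND true = true
[1.3] NOT true = false
[1.4] false OR true OR true = true
[1] true OR true OR false OR true = true
[2.1.1.1.1.1] false AND false = false
[2.1.1.1.1] NOT false = true
[2.1.1.1] NOT true = false
[2.1.1] NOT false = true
[2.1.2] true → true = true
[2.1] true → true = true
[2.2.1] true OR true = true
[2.2.2] true AND true = true
[2.2] exactly-one(true, true) = false
[2] exactly-one(true, false) = true
[root] true AND true = true
Overall: true → applied

Applied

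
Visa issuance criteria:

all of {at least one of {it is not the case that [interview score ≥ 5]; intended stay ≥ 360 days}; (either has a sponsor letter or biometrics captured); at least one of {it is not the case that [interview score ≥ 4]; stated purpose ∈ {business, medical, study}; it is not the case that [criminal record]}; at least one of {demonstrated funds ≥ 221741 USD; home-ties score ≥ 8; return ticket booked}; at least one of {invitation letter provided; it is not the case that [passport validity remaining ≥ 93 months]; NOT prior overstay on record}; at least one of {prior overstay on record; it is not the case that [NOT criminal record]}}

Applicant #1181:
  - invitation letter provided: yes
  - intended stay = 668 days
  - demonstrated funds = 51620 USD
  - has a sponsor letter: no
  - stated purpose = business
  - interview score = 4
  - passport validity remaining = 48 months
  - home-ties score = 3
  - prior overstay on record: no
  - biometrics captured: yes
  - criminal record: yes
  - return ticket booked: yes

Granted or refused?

Atomic conditions:
  interview score ≥ 5: 4 ≥ 5 is false
  intended stay ≥ 360 days: 668 ≥ 360 is true
  has a sponsor letter: no → false
  biometrics captured: yes → true
  interview score ≥ 4: 4 ≥ 4 is true
  stated purpose ∈ {business, medical, study}: business is in the set → true
  criminal record: yes → true
  demonstrated funds ≥ 221741 USD: 51620 ≥ 221741 is false
  home-ties score ≥ 8: 3 ≥ 8 is false
  return ticket booked: yes → true
  invitation letter provided: yes → true
  passport validity remaining ≥ 93 months: 48 ≥ 93 is false
  NOT prior overstay on record: no → true
  prior overstay on record: no → false
  NOT criminal record: yes → false
Combine:
[1.1] NOT false = true
[1] true OR true = true
[2] false OR true = true
[3.1] NOT true = false
[3.3] NOT true = false
[3] false OR true OR false = true
[4] false OR false OR true = true
[5.2] NOT false = true
[5] true OR true OR true = true
[6.2] NOT false = true
[6] false OR true = true
[root] true AND true AND true AND true AND true AND true = true
Overall: true → granted

Granted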